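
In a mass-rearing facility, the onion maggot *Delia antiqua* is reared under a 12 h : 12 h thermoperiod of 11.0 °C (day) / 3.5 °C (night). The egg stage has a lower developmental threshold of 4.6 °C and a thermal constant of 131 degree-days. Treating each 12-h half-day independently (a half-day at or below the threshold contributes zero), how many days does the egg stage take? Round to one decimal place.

Day half: max(0, 11.0 − 4.6) × 0.5 = 6.4 × 0.5 = 3.20 DD.
Night half: max(0, 3.5 − 4.6) × 0.5 = 0.0 × 0.5 = 0.00 DD.
Per 24 h: 3.20 DD/day.
Duration = 131 / 3.20 = 40.938 ≈ 40.9 days.

40.9 days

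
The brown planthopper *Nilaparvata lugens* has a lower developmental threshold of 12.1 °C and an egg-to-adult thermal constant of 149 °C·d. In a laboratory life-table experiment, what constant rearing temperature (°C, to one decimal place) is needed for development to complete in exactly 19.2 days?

19.9 °C

Required daily accumulation = 149 / 19.2 = 7.760 DD/day.
T = T_base + 7.760 = 12.1 + 7.760 = 19.860 ≈ 19.9 °C.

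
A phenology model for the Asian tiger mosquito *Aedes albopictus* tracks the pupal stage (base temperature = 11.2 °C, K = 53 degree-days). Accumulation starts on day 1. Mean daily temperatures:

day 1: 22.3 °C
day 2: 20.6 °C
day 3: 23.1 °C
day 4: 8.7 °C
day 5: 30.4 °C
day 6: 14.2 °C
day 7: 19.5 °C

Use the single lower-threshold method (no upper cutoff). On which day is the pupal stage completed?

Daily DD above 11.2 °C: 11.1, 9.4, 11.9, 0.0, 19.2, 3.0, 8.3.
Cumulative: 11.1, 20.5, 32.4, 32.4, 51.6, 54.6, 62.9.
The total first reaches 53 DD on day 6.

day 6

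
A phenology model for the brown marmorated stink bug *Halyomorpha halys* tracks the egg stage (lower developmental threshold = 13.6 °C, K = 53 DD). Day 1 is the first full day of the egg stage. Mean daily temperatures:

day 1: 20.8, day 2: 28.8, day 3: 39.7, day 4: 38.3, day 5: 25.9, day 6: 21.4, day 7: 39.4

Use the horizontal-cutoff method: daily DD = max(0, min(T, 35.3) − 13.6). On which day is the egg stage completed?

day 4

Daily DD above 13.6 °C (capped at 21.7): 7.2, 15.2, 21.7, 21.7, 12.3, 7.8, 21.7.
Cumulative: 7.2, 22.4, 44.1, 65.8, 78.1, 85.9, 107.6.
The total first reaches 53 DD on day 4.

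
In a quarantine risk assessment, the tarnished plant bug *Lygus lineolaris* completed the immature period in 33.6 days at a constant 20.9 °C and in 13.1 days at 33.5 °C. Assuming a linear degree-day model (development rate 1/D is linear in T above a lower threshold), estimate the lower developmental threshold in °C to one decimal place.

Under the model K = D·(T − T_b), so D₁·(T₁ − T_b) = D₂·(T₂ − T_b).
33.6·(20.9 − T_b) = 13.1·(33.5 − T_b)
T_b = (33.6·20.9 − 13.1·33.5) / (33.6 − 13.1) = 263.39 / 20.5 = 12.848 °C ≈ 12.8 °C.

12.8 °C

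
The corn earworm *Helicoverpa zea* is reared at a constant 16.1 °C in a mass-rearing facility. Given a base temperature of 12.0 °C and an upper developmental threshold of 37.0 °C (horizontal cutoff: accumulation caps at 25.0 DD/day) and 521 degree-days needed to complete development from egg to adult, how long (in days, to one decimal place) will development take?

Daily accumulation = 16.1 − 12.0 = 4.1 DD/day.
Duration = 521 / 4.1 = 127.073 ≈ 127.1 days.

127.1 days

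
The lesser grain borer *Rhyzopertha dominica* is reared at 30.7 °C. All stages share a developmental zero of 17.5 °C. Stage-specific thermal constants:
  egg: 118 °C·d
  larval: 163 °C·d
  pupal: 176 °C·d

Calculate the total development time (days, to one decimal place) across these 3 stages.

Daily accumulation at 30.7 °C = 30.7 − 17.5 = 13.2 DD/day.
Total K = 118 + 163 + 176 = 457 DD.
Total duration = 457 / 13.2 = 34.621 ≈ 34.6 days.

34.6 days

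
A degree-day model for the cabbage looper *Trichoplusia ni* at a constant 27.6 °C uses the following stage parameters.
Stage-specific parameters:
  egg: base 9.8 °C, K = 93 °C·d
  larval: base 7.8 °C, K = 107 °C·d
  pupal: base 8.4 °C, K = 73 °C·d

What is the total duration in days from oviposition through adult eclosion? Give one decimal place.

egg: 93 / (27.6 − 9.8) = 93 / 17.8 = 5.225 d.
larval: 107 / (27.6 − 7.8) = 107 / 19.8 = 5.404 d.
pupal: 73 / (27.6 − 8.4) = 73 / 19.2 = 3.802 d.
Sum = 14.431 ≈ 14.4 days.

14.4 days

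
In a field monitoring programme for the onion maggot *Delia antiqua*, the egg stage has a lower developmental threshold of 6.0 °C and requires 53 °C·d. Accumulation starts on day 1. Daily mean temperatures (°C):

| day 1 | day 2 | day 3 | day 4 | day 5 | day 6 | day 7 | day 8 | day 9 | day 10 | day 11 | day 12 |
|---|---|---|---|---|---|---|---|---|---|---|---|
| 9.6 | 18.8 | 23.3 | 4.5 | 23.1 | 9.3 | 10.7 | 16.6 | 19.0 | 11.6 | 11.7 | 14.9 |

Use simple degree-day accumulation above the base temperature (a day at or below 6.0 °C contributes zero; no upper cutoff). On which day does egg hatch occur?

Daily DD above 6.0 °C: 3.6, 12.8, 17.3, 0.0, 17.1, 3.3, 4.7, 10.6, 13.0, 5.6, 5.7, 8.9.
Cumulative: 3.6, 16.4, 33.7, 33.7, 50.8, 54.1, 58.8, 69.4, 82.4, 88.0, 93.7, 102.6.
The total first reaches 53 DD on day 6.

day 6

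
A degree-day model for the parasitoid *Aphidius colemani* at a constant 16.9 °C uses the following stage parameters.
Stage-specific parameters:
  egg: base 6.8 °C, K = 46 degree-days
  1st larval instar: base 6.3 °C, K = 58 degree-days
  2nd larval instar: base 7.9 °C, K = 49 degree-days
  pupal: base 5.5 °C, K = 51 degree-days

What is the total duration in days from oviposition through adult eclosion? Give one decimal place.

egg: 46 / (16.9 − 6.8) = 46 / 10.1 = 4.554 d.
1st larval instar: 58 / (16.9 − 6.3) = 58 / 10.6 = 5.472 d.
2nd larval instar: 49 / (16.9 − 7.9) = 49 / 9.0 = 5.444 d.
pupal: 51 / (16.9 − 5.5) = 51 / 11.4 = 4.474 d.
Sum = 19.944 ≈ 19.9 days.

19.9 days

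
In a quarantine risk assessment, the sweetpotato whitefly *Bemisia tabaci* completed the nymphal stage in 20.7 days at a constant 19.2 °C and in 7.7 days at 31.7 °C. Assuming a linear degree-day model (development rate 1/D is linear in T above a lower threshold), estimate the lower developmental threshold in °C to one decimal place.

11.8 °C

Linear rate model ⇒ the product D·(T − T_b) is constant across temperatures.
20.7·(19.2 − T_b) = 7.7·(31.7 − T_b)
T_b = (20.7·19.2 − 7.7·31.7) / (20.7 − 7.7) = 153.35 / 13.0 = 11.796 °C ≈ 11.8 °C.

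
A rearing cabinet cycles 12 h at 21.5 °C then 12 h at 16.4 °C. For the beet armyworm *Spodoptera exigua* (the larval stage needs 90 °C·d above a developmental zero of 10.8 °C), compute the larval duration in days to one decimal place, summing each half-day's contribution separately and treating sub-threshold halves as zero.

11.0 days

Day half: max(0, 21.5 − 10.8) × 0.5 = 10.7 × 0.5 = 5.35 DD.
Night half: max(0, 16.4 − 10.8) × 0.5 = 5.6 × 0.5 = 2.80 DD.
Per 24 h: 8.15 DD/day.
Duration = 90 / 8.15 = 11.043 ≈ 11.0 days.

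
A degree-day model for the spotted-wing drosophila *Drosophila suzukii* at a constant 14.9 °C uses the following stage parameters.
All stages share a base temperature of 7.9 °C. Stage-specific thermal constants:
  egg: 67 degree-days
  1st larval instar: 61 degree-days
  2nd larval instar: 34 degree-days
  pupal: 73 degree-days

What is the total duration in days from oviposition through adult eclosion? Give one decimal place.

Daily accumulation at 14.9 °C = 14.9 − 7.9 = 7.0 DD/day.
Total K = 67 + 61 + 34 + 73 = 235 DD.
Total duration = 235 / 7.0 = 33.571 ≈ 33.6 days.

33.6 days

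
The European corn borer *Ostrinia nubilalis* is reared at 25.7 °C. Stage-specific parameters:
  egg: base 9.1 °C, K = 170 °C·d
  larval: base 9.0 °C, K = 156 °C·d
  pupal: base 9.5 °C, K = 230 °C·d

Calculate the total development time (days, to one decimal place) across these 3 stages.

egg: 170 / (25.7 − 9.1) = 170 / 16.6 = 10.241 d.
larval: 156 / (25.7 − 9.0) = 156 / 16.7 = 9.341 d.
pupal: 230 / (25.7 − 9.5) = 230 / 16.2 = 14.198 d.
Sum = 33.780 ≈ 33.8 days.

33.8 days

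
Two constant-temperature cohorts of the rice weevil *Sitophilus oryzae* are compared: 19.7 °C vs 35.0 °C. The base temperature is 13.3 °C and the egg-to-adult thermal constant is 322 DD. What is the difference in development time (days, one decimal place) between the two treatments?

35.5 days

At 19.7 °C: 322 / (19.7 − 13.3) = 322 / 6.4 = 50.313 d.
At 35.0 °C: 322 / (35.0 − 13.3) = 322 / 21.7 = 14.839 d.
Difference = |50.313 − 14.839| = 35.474 ≈ 35.5 days.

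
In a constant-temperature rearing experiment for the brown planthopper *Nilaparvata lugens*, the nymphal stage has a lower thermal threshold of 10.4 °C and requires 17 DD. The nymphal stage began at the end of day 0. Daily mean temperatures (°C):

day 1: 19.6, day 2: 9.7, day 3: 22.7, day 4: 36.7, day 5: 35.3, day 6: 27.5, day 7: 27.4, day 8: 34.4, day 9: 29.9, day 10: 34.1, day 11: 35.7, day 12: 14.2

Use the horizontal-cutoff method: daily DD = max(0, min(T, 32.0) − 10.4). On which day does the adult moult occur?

Daily DD above 10.4 °C (capped at 21.6): 9.2, 0.0, 12.3, 21.6, 21.6, 17.1, 17.0, 21.6, 19.5, 21.6, 21.6, 3.8.
Cumulative: 9.2, 9.2, 21.5, 43.1, 64.7, 81.8, 98.8, 120.4, 139.9, 161.5, 183.1, 186.9.
The total first reaches 17 DD on day 3.

day 3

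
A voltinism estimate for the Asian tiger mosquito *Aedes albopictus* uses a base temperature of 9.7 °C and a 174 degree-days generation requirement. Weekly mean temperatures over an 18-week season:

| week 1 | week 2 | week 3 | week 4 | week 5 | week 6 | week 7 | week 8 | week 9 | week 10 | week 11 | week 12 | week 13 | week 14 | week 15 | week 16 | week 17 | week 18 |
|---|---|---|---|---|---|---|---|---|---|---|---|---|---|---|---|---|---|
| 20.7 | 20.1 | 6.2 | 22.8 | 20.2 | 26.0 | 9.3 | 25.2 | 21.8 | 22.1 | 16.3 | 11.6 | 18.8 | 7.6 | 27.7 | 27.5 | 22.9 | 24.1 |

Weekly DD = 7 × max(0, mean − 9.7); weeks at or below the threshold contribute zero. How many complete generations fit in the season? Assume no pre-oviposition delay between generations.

Weekly DD (7 × max(0, T̄ − 9.7)): 77.0, 72.8, 0.0, 91.7, 73.5, 114.1, 0.0, 108.5, 84.7, 86.8, 46.2, 13.3, 63.7, 0.0, 126.0, 124.6, 92.4, 100.8.
Season total = 1276.1 DD.
Complete generations = ⌊1276.1 / 174⌋ = 7.

7 generations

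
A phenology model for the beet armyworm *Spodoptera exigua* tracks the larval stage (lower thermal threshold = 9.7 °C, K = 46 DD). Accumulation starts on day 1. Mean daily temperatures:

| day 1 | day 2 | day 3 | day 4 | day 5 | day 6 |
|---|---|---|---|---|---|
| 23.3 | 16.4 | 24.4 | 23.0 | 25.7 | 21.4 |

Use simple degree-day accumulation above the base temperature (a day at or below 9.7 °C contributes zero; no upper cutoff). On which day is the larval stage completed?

day 4

Daily DD above 9.7 °C: 13.6, 6.7, 14.7, 13.3, 16.0, 11.7.
Cumulative: 13.6, 20.3, 35.0, 48.3, 64.3, 76.0.
The total first reaches 46 DD on day 4.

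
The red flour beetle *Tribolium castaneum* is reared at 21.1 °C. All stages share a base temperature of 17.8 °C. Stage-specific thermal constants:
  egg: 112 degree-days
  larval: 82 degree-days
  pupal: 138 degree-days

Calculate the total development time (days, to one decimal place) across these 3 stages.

Daily accumulation at 21.1 °C = 21.1 − 17.8 = 3.3 DD/day.
Total K = 112 + 82 + 138 = 332 DD.
Total duration = 332 / 3.3 = 100.606 ≈ 100.6 days.

100.6 days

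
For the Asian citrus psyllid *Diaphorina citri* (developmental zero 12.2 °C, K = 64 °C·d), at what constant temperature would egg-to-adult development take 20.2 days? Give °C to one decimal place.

15.4 °C

Required daily accumulation = 64 / 20.2 = 3.168 DD/day.
T = T_base + 3.168 = 12.2 + 3.168 = 15.368 ≈ 15.4 °C.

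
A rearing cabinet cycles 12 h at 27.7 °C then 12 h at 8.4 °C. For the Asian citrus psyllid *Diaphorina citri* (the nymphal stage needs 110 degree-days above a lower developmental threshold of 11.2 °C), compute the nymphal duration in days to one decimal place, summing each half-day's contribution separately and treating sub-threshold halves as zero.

Day half: max(0, 27.7 − 11.2) × 0.5 = 16.5 × 0.5 = 8.25 DD.
Night half: max(0, 8.4 − 11.2) × 0.5 = 0.0 × 0.5 = 0.00 DD.
Per 24 h: 8.25 DD/day.
Duration = 110 / 8.25 = 13.333 ≈ 13.3 days.

13.3 days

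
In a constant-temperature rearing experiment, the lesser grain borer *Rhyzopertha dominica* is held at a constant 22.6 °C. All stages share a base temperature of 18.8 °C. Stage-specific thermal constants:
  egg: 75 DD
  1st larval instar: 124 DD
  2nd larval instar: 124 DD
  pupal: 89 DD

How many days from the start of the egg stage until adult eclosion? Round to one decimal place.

108.4 days

Daily accumulation at 22.6 °C = 22.6 − 18.8 = 3.8 DD/day.
Total K = 75 + 124 + 124 + 89 = 412 DD.
Total duration = 412 / 3.8 = 108.421 ≈ 108.4 days.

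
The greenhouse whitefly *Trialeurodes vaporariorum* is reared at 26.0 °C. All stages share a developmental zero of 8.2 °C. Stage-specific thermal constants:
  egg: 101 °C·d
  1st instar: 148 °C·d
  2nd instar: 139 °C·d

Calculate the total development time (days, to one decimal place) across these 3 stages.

21.8 days

Daily accumulation at 26.0 °C = 26.0 − 8.2 = 17.8 DD/day.
Total K = 101 + 148 + 139 = 388 DD.
Total duration = 388 / 17.8 = 21.798 ≈ 21.8 days.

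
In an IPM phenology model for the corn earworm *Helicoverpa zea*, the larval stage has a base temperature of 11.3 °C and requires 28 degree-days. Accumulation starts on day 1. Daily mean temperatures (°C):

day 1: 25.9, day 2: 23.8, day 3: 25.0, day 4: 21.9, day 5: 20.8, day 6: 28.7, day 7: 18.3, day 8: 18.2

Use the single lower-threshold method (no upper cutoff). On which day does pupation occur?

Daily DD above 11.3 °C: 14.6, 12.5, 13.7, 10.6, 9.5, 17.4, 7.0, 6.9.
Cumulative: 14.6, 27.1, 40.8, 51.4, 60.9, 78.3, 85.3, 92.2.
The total first reaches 28 DD on day 3.

day 3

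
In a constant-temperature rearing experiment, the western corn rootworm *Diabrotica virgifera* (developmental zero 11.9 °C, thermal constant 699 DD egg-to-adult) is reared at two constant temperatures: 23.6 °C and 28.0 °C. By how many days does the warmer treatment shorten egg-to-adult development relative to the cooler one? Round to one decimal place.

At 23.6 °C: 699 / (23.6 − 11.9) = 699 / 11.7 = 59.744 d.
At 28.0 °C: 699 / (28.0 − 11.9) = 699 / 16.1 = 43.416 d.
Difference = |59.744 − 43.416| = 16.327 ≈ 16.3 days.

16.3 days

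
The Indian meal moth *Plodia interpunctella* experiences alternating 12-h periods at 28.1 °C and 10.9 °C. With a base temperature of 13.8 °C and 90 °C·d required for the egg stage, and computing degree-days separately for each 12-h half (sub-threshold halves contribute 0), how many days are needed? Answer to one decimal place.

Day half: max(0, 28.1 − 13.8) × 0.5 = 14.3 × 0.5 = 7.15 DD.
Night half: max(0, 10.9 − 13.8) × 0.5 = 0.0 × 0.5 = 0.00 DD.
Per 24 h: 7.15 DD/day.
Duration = 90 / 7.15 = 12.587 ≈ 12.6 days.

12.6 days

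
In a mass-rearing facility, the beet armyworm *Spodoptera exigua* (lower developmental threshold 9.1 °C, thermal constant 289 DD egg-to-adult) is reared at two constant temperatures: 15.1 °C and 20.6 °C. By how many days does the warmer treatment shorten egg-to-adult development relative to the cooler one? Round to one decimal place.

23.0 days

At 15.1 °C: 289 / (15.1 − 9.1) = 289 / 6.0 = 48.167 d.
At 20.6 °C: 289 / (20.6 − 9.1) = 289 / 11.5 = 25.130 d.
Difference = |48.167 − 25.130| = 23.036 ≈ 23.0 days.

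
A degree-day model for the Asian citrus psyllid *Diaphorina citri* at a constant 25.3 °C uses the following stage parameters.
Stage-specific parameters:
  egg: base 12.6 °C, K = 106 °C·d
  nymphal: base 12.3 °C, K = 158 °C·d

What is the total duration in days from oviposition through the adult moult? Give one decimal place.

20.5 days

egg: 106 / (25.3 − 12.6) = 106 / 12.7 = 8.346 d.
nymphal: 158 / (25.3 − 12.3) = 158 / 13.0 = 12.154 d.
Sum = 20.500 ≈ 20.5 days.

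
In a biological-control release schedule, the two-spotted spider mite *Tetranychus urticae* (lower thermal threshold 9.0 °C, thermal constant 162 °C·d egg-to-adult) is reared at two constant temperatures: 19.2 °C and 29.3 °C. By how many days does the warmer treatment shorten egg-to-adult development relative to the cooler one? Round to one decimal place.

7.9 days

At 19.2 °C: 162 / (19.2 − 9.0) = 162 / 10.2 = 15.882 d.
At 29.3 °C: 162 / (29.3 − 9.0) = 162 / 20.3 = 7.980 d.
Difference = |15.882 − 7.980| = 7.902 ≈ 7.9 days.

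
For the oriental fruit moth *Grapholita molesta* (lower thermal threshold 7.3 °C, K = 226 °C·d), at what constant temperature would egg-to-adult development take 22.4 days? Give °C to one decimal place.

17.4 °C

Required daily accumulation = 226 / 22.4 = 10.089 DD/day.
T = T_base + 10.089 = 7.3 + 10.089 = 17.389 ≈ 17.4 °C.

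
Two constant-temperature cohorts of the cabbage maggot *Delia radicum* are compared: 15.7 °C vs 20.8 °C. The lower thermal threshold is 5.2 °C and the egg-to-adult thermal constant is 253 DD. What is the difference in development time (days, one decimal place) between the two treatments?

7.9 days

At 15.7 °C: 253 / (15.7 − 5.2) = 253 / 10.5 = 24.095 d.
At 20.8 °C: 253 / (20.8 − 5.2) = 253 / 15.6 = 16.218 d.
Difference = |24.095 − 16.218| = 7.877 ≈ 7.9 days.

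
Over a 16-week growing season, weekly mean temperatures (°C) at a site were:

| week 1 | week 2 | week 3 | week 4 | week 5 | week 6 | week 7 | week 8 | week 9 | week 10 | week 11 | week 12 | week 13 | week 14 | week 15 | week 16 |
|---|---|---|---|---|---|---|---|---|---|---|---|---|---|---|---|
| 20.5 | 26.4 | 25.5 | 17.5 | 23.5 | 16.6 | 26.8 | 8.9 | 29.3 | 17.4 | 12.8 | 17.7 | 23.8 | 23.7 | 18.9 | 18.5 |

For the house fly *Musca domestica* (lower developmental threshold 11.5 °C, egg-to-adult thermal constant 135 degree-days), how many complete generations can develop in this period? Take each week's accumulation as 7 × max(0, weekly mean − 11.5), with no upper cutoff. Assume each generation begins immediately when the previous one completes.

7 generations

Weekly DD (7 × max(0, T̄ − 11.5)): 63.0, 104.3, 98.0, 42.0, 84.0, 35.7, 107.1, 0.0, 124.6, 41.3, 9.1, 43.4, 86.1, 85.4, 51.8, 49.0.
Season total = 1024.8 DD.
Complete generations = ⌊1024.8 / 135⌋ = 7.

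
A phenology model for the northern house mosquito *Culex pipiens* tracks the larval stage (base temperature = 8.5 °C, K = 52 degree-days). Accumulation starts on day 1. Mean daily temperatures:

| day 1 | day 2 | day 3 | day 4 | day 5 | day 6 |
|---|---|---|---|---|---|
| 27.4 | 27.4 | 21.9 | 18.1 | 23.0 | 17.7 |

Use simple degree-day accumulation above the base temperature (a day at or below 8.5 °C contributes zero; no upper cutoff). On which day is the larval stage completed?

day 4

Daily DD above 8.5 °C: 18.9, 18.9, 13.4, 9.6, 14.5, 9.2.
Cumulative: 18.9, 37.8, 51.2, 60.8, 75.3, 84.5.
The total first reaches 52 DD on day 4.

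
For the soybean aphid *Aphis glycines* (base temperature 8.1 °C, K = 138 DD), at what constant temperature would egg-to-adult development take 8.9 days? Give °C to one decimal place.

Required daily accumulation = 138 / 8.9 = 15.506 DD/day.
T = T_base + 15.506 = 8.1 + 15.506 = 23.606 ≈ 23.6 °C.

23.6 °C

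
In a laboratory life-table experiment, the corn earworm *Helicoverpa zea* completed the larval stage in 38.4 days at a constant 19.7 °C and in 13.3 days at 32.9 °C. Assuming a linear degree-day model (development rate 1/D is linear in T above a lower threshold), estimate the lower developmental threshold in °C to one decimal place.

Equal thermal constants: D₁(T₁ − T_b) = D₂(T₂ − T_b).
38.4·(19.7 − T_b) = 13.3·(32.9 − T_b)
T_b = (38.4·19.7 − 13.3·32.9) / (38.4 − 13.3) = 318.91 / 25.1 = 12.706 °C ≈ 12.7 °C.

12.7 °C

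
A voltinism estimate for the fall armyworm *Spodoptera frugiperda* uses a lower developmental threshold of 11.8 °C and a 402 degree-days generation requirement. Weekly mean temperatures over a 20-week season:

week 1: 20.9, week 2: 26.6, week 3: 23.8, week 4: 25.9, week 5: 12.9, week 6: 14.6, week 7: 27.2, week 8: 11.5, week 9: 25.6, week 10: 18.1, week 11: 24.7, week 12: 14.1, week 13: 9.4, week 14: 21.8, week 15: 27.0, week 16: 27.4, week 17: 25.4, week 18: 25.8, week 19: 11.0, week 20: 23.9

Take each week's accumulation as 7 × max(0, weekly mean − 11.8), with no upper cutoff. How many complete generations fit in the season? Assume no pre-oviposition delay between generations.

Weekly DD (7 × max(0, T̄ − 11.8)): 63.7, 103.6, 84.0, 98.7, 7.7, 19.6, 107.8, 0.0, 96.6, 44.1, 90.3, 16.1, 0.0, 70.0, 106.4, 109.2, 95.2, 98.0, 0.0, 84.7.
Season total = 1295.7 DD.
Complete generations = ⌊1295.7 / 402⌋ = 3.

3 generations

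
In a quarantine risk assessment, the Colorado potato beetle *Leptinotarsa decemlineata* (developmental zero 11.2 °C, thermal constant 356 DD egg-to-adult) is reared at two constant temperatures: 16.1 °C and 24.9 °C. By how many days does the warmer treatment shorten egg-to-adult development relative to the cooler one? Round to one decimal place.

At 16.1 °C: 356 / (16.1 − 11.2) = 356 / 4.9 = 72.653 d.
At 24.9 °C: 356 / (24.9 − 11.2) = 356 / 13.7 = 25.985 d.
Difference = |72.653 − 25.985| = 46.668 ≈ 46.7 days.

46.7 days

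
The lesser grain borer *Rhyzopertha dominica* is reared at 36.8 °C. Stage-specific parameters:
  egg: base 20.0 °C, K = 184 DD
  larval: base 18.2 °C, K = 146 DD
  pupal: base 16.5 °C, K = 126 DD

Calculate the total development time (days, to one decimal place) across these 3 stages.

egg: 184 / (36.8 − 20.0) = 184 / 16.8 = 10.952 d.
larval: 146 / (36.8 − 18.2) = 146 / 18.6 = 7.849 d.
pupal: 126 / (36.8 − 16.5) = 126 / 20.3 = 6.207 d.
Sum = 25.009 ≈ 25.0 days.

25.0 days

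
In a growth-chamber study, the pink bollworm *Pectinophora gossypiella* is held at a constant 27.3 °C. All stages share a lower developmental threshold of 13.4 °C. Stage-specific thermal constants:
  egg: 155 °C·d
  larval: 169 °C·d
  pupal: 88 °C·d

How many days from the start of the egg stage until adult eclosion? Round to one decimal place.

Daily accumulation at 27.3 °C = 27.3 − 13.4 = 13.9 DD/day.
Total K = 155 + 169 + 88 = 412 DD.
Total duration = 412 / 13.9 = 29.640 ≈ 29.6 days.

29.6 days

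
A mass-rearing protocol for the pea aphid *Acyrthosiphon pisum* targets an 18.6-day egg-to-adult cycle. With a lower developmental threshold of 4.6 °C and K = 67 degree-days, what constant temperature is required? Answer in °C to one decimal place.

Required daily accumulation = 67 / 18.6 = 3.602 DD/day.
T = T_base + 3.602 = 4.6 + 3.602 = 8.202 ≈ 8.2 °C.

8.2 °C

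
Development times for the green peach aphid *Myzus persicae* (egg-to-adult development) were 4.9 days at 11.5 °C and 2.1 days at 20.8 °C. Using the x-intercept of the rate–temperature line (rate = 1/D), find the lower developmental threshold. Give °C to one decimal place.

Equal thermal constants: D₁(T₁ − T_b) = D₂(T₂ − T_b).
4.9·(11.5 − T_b) = 2.1·(20.8 − T_b)
T_b = (4.9·11.5 − 2.1·20.8) / (4.9 − 2.1) = 12.67 / 2.8 = 4.525 °C ≈ 4.5 °C.

4.5 °C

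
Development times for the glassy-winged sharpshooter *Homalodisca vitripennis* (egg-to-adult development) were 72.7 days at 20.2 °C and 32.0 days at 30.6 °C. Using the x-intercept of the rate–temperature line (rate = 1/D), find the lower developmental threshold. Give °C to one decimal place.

Linear rate model ⇒ the product D·(T − T_b) is constant across temperatures.
72.7·(20.2 − T_b) = 32.0·(30.6 − T_b)
T_b = (72.7·20.2 − 32.0·30.6) / (72.7 − 32.0) = 489.34 / 40.7 = 12.023 °C ≈ 12.0 °C.

12.0 °C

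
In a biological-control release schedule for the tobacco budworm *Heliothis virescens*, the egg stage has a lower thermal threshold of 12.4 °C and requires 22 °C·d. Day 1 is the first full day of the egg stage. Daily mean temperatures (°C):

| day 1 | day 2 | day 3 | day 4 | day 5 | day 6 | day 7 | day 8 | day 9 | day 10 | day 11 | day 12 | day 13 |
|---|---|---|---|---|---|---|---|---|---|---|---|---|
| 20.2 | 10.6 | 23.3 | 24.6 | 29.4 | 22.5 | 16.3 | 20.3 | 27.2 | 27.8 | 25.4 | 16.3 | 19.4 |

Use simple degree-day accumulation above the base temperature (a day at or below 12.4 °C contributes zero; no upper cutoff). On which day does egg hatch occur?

Daily DD above 12.4 °C: 7.8, 0.0, 10.9, 12.2, 17.0, 10.1, 3.9, 7.9, 14.8, 15.4, 13.0, 3.9, 7.0.
Cumulative: 7.8, 7.8, 18.7, 30.9, 47.9, 58.0, 61.9, 69.8, 84.6, 100.0, 113.0, 116.9, 123.9.
The total first reaches 22 DD on day 4.

day 4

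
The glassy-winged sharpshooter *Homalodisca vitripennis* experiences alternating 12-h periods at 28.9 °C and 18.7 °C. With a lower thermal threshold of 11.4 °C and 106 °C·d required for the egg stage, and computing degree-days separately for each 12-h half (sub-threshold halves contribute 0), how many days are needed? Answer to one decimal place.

8.5 days

Day half: max(0, 28.9 − 11.4) × 0.5 = 17.5 × 0.5 = 8.75 DD.
Night half: max(0, 18.7 − 11.4) × 0.5 = 7.3 × 0.5 = 3.65 DD.
Per 24 h: 12.40 DD/day.
Duration = 106 / 12.40 = 8.548 ≈ 8.5 days.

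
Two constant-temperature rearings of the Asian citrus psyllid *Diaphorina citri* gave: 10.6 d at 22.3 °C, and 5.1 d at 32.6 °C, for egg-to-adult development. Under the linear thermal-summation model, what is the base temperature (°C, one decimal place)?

12.7 °C

Linear rate model ⇒ the product D·(T − T_b) is constant across temperatures.
10.6·(22.3 − T_b) = 5.1·(32.6 − T_b)
T_b = (10.6·22.3 − 5.1·32.6) / (10.6 − 5.1) = 70.12 / 5.5 = 12.749 °C ≈ 12.7 °C.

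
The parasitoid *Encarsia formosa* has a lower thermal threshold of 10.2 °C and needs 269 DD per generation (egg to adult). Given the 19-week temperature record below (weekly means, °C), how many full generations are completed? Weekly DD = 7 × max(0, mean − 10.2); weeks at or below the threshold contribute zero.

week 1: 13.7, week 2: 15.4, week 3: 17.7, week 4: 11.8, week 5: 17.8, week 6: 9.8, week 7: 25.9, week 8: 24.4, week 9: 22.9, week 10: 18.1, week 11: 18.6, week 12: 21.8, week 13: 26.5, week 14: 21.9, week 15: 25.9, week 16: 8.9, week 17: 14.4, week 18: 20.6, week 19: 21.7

4 generations

Weekly DD (7 × max(0, T̄ − 10.2)): 24.5, 36.4, 52.5, 11.2, 53.2, 0.0, 109.9, 99.4, 88.9, 55.3, 58.8, 81.2, 114.1, 81.9, 109.9, 0.0, 29.4, 72.8, 80.5.
Season total = 1159.9 DD.
Complete generations = ⌊1159.9 / 269⌋ = 4.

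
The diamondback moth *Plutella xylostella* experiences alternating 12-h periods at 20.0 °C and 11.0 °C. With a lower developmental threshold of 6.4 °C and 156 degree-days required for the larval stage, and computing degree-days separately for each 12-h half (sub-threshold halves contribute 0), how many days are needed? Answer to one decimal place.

17.1 days

Day half: max(0, 20.0 − 6.4) × 0.5 = 13.6 × 0.5 = 6.80 DD.
Night half: max(0, 11.0 − 6.4) × 0.5 = 4.6 × 0.5 = 2.30 DD.
Per 24 h: 9.10 DD/day.
Duration = 156 / 9.10 = 17.143 ≈ 17.1 days.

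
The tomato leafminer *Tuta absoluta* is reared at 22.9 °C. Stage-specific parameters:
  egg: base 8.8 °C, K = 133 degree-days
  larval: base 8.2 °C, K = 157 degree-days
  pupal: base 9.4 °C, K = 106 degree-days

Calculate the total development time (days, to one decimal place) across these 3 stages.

28.0 days

egg: 133 / (22.9 − 8.8) = 133 / 14.1 = 9.433 d.
larval: 157 / (22.9 − 8.2) = 157 / 14.7 = 10.680 d.
pupal: 106 / (22.9 − 9.4) = 106 / 13.5 = 7.852 d.
Sum = 27.965 ≈ 28.0 days.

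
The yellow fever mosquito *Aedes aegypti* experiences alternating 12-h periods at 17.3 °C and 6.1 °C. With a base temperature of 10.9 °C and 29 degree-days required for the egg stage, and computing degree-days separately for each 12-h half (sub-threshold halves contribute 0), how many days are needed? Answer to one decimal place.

Day half: max(0, 17.3 − 10.9) × 0.5 = 6.4 × 0.5 = 3.20 DD.
Night half: max(0, 6.1 − 10.9) × 0.5 = 0.0 × 0.5 = 0.00 DD.
Per 24 h: 3.20 DD/day.
Duration = 29 / 3.20 = 9.062 ≈ 9.1 days.

9.1 days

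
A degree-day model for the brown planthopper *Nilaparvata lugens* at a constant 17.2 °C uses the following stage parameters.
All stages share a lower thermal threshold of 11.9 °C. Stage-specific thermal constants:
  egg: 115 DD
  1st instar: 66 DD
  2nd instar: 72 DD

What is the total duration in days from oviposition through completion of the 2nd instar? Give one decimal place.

47.7 days

Daily accumulation at 17.2 °C = 17.2 − 11.9 = 5.3 DD/day.
Total K = 115 + 66 + 72 = 253 DD.
Total duration = 253 / 5.3 = 47.736 ≈ 47.7 days.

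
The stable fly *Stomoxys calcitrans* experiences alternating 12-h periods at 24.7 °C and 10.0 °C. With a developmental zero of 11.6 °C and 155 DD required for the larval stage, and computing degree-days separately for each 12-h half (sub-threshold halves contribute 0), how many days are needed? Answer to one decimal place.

Day half: max(0, 24.7 − 11.6) × 0.5 = 13.1 × 0.5 = 6.55 DD.
Night half: max(0, 10.0 − 11.6) × 0.5 = 0.0 × 0.5 = 0.00 DD.
Per 24 h: 6.55 DD/day.
Duration = 155 / 6.55 = 23.664 ≈ 23.7 days.

23.7 days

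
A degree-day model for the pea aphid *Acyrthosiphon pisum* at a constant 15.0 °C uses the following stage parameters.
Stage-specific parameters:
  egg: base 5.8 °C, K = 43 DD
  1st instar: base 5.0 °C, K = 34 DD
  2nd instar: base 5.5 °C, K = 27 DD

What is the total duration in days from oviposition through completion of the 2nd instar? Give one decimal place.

egg: 43 / (15.0 − 5.8) = 43 / 9.2 = 4.674 d.
1st instar: 34 / (15.0 − 5.0) = 34 / 10.0 = 3.400 d.
2nd instar: 27 / (15.0 − 5.5) = 27 / 9.5 = 2.842 d.
Sum = 10.916 ≈ 10.9 days.

10.9 days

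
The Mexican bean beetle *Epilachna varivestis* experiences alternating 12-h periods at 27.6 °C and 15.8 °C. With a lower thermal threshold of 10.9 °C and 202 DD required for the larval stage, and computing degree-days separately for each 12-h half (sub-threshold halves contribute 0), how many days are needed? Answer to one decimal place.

Day half: max(0, 27.6 − 10.9) × 0.5 = 16.7 × 0.5 = 8.35 DD.
Night half: max(0, 15.8 − 10.9) × 0.5 = 4.9 × 0.5 = 2.45 DD.
Per 24 h: 10.80 DD/day.
Duration = 202 / 10.80 = 18.704 ≈ 18.7 days.

18.7 days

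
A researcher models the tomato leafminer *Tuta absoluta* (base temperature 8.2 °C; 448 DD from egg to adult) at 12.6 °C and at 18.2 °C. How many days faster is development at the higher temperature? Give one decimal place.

At 12.6 °C: 448 / (12.6 − 8.2) = 448 / 4.4 = 101.818 d.
At 18.2 °C: 448 / (18.2 − 8.2) = 448 / 10.0 = 44.800 d.
Difference = |101.818 − 44.800| = 57.018 ≈ 57.0 days.

57.0 days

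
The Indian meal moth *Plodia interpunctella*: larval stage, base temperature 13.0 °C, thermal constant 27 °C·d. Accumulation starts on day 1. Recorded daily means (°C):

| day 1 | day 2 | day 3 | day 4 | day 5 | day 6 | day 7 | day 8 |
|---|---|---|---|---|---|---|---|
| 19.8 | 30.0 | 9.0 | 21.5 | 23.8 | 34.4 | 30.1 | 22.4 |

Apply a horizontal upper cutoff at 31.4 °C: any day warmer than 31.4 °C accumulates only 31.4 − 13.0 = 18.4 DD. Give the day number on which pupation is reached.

Daily DD above 13.0 °C (capped at 18.4): 6.8, 17.0, 0.0, 8.5, 10.8, 18.4, 17.1, 9.4.
Cumulative: 6.8, 23.8, 23.8, 32.3, 43.1, 61.5, 78.6, 88.0.
The total first reaches 27 DD on day 4.

day 4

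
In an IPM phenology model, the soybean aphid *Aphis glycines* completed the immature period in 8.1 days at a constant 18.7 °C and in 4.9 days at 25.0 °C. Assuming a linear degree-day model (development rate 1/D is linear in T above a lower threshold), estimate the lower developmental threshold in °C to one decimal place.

9.1 °C

Equal thermal constants: D₁(T₁ − T_b) = D₂(T₂ − T_b).
8.1·(18.7 − T_b) = 4.9·(25.0 − T_b)
T_b = (8.1·18.7 − 4.9·25.0) / (8.1 − 4.9) = 28.97 / 3.2 = 9.053 °C ≈ 9.1 °C.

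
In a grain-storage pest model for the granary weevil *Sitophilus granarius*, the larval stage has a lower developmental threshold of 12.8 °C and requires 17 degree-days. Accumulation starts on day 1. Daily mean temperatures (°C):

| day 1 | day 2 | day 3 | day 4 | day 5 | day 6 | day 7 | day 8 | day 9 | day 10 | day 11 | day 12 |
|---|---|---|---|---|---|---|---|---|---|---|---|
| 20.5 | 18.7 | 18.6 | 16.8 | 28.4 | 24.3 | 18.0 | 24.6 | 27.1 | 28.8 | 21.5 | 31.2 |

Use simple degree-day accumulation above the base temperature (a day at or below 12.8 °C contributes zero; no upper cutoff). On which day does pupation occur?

Daily DD above 12.8 °C: 7.7, 5.9, 5.8, 4.0, 15.6, 11.5, 5.2, 11.8, 14.3, 16.0, 8.7, 18.4.
Cumulative: 7.7, 13.6, 19.4, 23.4, 39.0, 50.5, 55.7, 67.5, 81.8, 97.8, 106.5, 124.9.
The total first reaches 17 DD on day 3.

day 3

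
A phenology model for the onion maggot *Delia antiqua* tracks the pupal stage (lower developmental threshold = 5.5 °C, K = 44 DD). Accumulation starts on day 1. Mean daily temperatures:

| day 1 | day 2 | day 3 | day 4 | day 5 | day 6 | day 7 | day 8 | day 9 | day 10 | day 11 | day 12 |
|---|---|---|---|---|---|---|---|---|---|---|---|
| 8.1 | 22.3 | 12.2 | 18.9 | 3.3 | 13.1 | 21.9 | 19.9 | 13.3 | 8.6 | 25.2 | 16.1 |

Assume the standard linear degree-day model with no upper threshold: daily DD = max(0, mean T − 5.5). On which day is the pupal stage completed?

day 6

Daily DD above 5.5 °C: 2.6, 16.8, 6.7, 13.4, 0.0, 7.6, 16.4, 14.4, 7.8, 3.1, 19.7, 10.6.
Cumulative: 2.6, 19.4, 26.1, 39.5, 39.5, 47.1, 63.5, 77.9, 85.7, 88.8, 108.5, 119.1.
The total first reaches 44 DD on day 6.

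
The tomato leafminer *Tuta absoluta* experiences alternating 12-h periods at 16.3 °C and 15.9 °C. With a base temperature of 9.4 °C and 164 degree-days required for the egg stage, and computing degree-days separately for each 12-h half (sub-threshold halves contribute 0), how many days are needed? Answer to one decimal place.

24.5 days

Day half: max(0, 16.3 − 9.4) × 0.5 = 6.9 × 0.5 = 3.45 DD.
Night half: max(0, 15.9 − 9.4) × 0.5 = 6.5 × 0.5 = 3.25 DD.
Per 24 h: 6.70 DD/day.
Duration = 164 / 6.70 = 24.478 ≈ 24.5 days.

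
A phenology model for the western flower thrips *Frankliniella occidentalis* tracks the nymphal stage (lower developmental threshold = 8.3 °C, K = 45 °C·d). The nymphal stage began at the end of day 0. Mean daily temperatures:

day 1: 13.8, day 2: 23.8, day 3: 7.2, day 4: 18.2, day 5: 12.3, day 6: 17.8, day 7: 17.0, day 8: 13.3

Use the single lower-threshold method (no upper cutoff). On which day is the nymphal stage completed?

day 7

Daily DD above 8.3 °C: 5.5, 15.5, 0.0, 9.9, 4.0, 9.5, 8.7, 5.0.
Cumulative: 5.5, 21.0, 21.0, 30.9, 34.9, 44.4, 53.1, 58.1.
The total first reaches 45 DD on day 7.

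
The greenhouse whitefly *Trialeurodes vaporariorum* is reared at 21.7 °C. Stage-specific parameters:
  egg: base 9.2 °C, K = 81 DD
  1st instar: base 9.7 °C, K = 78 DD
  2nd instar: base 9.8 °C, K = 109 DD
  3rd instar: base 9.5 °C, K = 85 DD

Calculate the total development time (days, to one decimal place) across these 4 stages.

egg: 81 / (21.7 − 9.2) = 81 / 12.5 = 6.480 d.
1st instar: 78 / (21.7 − 9.7) = 78 / 12.0 = 6.500 d.
2nd instar: 109 / (21.7 − 9.8) = 109 / 11.9 = 9.160 d.
3rd instar: 85 / (21.7 − 9.5) = 85 / 12.2 = 6.967 d.
Sum = 29.107 ≈ 29.1 days.

29.1 days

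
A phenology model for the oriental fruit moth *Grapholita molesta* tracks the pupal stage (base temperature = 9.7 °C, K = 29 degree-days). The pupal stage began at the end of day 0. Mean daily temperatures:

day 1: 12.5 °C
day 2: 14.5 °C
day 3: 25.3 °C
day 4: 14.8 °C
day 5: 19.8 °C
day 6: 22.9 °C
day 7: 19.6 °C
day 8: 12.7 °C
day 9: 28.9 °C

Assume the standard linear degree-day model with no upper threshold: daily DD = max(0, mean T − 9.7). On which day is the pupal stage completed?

Daily DD above 9.7 °C: 2.8, 4.8, 15.6, 5.1, 10.1, 13.2, 9.9, 3.0, 19.2.
Cumulative: 2.8, 7.6, 23.2, 28.3, 38.4, 51.6, 61.5, 64.5, 83.7.
The total first reaches 29 DD on day 5.

day 5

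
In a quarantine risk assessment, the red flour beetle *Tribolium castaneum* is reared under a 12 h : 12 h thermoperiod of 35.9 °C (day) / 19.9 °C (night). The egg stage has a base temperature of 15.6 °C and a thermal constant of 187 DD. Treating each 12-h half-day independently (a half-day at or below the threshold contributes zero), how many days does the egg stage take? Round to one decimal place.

15.2 days

Day half: max(0, 35.9 − 15.6) × 0.5 = 20.3 × 0.5 = 10.15 DD.
Night half: max(0, 19.9 − 15.6) × 0.5 = 4.3 × 0.5 = 2.15 DD.
Per 24 h: 12.30 DD/day.
Duration = 187 / 12.30 = 15.203 ≈ 15.2 days.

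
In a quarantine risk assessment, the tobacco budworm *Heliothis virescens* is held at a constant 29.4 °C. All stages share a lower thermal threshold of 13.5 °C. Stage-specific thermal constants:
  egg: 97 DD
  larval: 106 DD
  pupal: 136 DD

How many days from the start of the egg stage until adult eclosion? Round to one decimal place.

Daily accumulation at 29.4 °C = 29.4 − 13.5 = 15.9 DD/day.
Total K = 97 + 106 + 136 = 339 DD.
Total duration = 339 / 15.9 = 21.321 ≈ 21.3 days.

21.3 days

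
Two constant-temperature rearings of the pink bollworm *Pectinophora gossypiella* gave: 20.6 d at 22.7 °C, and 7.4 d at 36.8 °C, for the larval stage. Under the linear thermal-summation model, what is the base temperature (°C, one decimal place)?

14.8 °C

Under the model K = D·(T − T_b), so D₁·(T₁ − T_b) = D₂·(T₂ − T_b).
20.6·(22.7 − T_b) = 7.4·(36.8 − T_b)
T_b = (20.6·22.7 − 7.4·36.8) / (20.6 − 7.4) = 195.30 / 13.2 = 14.795 °C ≈ 14.8 °C.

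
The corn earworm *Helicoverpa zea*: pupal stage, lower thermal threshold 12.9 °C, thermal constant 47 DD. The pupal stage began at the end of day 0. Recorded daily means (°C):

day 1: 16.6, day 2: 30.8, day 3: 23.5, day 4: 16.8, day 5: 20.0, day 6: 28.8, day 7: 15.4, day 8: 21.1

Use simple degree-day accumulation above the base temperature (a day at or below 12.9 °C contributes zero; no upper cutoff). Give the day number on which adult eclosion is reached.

day 6

Daily DD above 12.9 °C: 3.7, 17.9, 10.6, 3.9, 7.1, 15.9, 2.5, 8.2.
Cumulative: 3.7, 21.6, 32.2, 36.1, 43.2, 59.1, 61.6, 69.8.
The total first reaches 47 DD on day 6.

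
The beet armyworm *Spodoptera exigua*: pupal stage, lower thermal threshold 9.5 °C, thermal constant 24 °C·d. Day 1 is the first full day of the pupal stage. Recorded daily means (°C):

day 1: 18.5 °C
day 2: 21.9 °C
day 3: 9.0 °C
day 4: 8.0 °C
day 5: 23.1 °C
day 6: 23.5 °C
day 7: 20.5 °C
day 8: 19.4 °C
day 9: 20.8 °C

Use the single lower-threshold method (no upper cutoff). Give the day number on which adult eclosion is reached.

Daily DD above 9.5 °C: 9.0, 12.4, 0.0, 0.0, 13.6, 14.0, 11.0, 9.9, 11.3.
Cumulative: 9.0, 21.4, 21.4, 21.4, 35.0, 49.0, 60.0, 69.9, 81.2.
The total first reaches 24 DD on day 5.

day 5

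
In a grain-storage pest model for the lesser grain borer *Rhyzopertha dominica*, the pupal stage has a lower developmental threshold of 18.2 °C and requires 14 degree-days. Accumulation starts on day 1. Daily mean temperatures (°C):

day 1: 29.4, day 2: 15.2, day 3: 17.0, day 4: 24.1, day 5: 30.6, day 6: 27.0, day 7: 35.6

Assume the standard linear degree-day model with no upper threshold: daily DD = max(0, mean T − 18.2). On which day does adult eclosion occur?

Daily DD above 18.2 °C: 11.2, 0.0, 0.0, 5.9, 12.4, 8.8, 17.4.
Cumulative: 11.2, 11.2, 11.2, 17.1, 29.5, 38.3, 55.7.
The total first reaches 14 DD on day 4.

day 4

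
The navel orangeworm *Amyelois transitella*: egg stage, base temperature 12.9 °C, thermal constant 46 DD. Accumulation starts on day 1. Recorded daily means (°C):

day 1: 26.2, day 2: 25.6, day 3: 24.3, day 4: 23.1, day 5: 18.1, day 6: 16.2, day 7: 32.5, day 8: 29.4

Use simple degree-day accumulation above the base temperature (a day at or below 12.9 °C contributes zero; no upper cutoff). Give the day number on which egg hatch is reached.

day 4

Daily DD above 12.9 °C: 13.3, 12.7, 11.4, 10.2, 5.2, 3.3, 19.6, 16.5.
Cumulative: 13.3, 26.0, 37.4, 47.6, 52.8, 56.1, 75.7, 92.2.
The total first reaches 46 DD on day 4.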